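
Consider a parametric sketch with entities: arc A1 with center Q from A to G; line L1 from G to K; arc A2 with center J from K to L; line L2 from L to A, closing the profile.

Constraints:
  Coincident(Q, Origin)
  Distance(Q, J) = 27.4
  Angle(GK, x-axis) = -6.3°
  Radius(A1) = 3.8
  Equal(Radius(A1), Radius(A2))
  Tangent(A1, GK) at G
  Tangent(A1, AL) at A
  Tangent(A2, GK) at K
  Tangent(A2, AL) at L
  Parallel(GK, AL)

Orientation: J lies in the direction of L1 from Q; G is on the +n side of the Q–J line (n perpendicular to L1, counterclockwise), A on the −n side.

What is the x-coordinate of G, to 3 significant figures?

0.417

Q is at the origin and J lies 27.4 along u from Q, so J = 27.4·u = (27.2, -3.01). Tangency of A1 to both parallel lines with radius 3.8 puts G and A at Q ± 3.8·n: G = (0.417, 3.78), A = (-0.417, -3.78). So G.x = 0.417.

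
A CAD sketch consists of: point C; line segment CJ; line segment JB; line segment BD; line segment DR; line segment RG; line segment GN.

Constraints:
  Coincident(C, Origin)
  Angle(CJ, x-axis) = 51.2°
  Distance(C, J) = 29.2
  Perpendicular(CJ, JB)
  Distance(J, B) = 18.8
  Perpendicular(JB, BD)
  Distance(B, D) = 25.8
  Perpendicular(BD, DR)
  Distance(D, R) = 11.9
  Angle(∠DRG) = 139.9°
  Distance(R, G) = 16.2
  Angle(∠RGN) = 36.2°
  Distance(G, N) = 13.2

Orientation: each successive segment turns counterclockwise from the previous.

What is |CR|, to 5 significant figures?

7.6922

C is at the origin; CJ runs at 51.2° with length 29.2, so J = (18.297, 22.757). CJ is perpendicular to JB, so JB runs at 141.20°; with |JB| = 18.8, B = (3.6453, 34.537). The perpendicularity gives BD at right angles to JB, so BD runs at -128.80°; with |BD| = 25.8, D = (-12.521, 14.430). BD ⟂ DR, so DR runs at -38.800°; with |DR| = 11.9, R = (-3.2470, 6.9733). Then |CR| = |R − C| = 7.6922.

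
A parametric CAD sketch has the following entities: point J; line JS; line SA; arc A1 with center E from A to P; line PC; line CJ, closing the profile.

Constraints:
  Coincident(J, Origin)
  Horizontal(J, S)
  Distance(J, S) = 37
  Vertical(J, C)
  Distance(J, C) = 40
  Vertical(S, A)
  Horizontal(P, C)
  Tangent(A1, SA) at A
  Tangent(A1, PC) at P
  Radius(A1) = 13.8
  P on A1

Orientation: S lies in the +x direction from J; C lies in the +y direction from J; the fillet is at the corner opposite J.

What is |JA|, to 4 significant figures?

45.34

J is at the origin; JS is horizontal with |JS| = 37.0 and S on the +x side, so S = (37.00, 0.000). J and C share the same x with |JC| = 40.0 and C on the +y side, so C = (0.000, 40.00). The virtual corner opposite J is at (37.00, 40.00). Since A1 is tangent to SA there, EA ⟂ SA and A1 meets PC tangentially, so EP is at right angles to PC, with radius 13.8, so the center E sits 13.8 in from both sides at E = (23.20, 26.20). That places the tangent points at A = (37.00, 26.20) on SA and P = (23.20, 40.00) on PC. Then |JA| = |A − J| = 45.34.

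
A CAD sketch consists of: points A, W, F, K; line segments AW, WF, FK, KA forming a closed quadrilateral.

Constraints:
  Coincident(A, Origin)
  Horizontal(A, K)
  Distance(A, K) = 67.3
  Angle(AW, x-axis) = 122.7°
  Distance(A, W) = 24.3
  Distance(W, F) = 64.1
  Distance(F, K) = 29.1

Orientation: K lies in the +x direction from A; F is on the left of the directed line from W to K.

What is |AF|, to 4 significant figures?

56.26

Checks: |WF| = 64.10 ✓; |FK| = 29.10 ✓.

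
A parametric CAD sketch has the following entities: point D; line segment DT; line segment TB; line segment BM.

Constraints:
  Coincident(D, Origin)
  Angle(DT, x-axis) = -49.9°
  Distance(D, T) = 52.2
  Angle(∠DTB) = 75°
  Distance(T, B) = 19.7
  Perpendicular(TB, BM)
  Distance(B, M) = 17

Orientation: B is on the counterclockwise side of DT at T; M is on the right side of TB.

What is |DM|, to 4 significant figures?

67.70

∠DTB = 75.0°, so TB runs at -49.9° + (180° − 75.0°) = 55.10° from the x-axis; with |TB| = 19.7, B = T + 19.7·(cos 55.10°, sin 55.10°) = (44.89, -23.77). TB is perpendicular to BM; with |BM| = 17.0 on the right of TB, M = B + 17.0·(0.8202, -0.5721) = (58.84, -33.50). Then |DM| = |M − D| = 67.70.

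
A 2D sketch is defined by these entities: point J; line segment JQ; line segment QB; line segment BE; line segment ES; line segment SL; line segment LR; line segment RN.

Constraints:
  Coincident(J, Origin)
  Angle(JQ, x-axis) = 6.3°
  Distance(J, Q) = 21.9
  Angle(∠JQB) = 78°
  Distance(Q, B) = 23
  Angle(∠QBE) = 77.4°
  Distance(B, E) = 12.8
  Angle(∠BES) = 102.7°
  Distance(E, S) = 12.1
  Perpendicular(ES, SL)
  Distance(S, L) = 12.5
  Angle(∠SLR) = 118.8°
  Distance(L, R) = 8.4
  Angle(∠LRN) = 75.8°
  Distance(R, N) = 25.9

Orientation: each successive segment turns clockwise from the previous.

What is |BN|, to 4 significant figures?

21.03

J is at the origin; JQ runs at 6.3° with length 21.9, so Q = (21.77, 2.403). ∠JQB = 78.0° gives QB at -95.70° from the x-axis; with |QB| = 23.0, B = (19.48, -20.48). ∠QBE = 77.4° gives BE at 161.7° from the x-axis; with |BE| = 12.8, E = (7.331, -16.46). ∠BES = 102.7° gives ES at 84.40° from the x-axis; with |ES| = 12.1, S = (8.511, -4.422). ES is perpendicular to SL, so SL runs at -5.600°; with |SL| = 12.5, L = (20.95, -5.642). ∠SLR = 118.8° gives LR at -66.80° from the x-axis; with |LR| = 8.4, R = (24.26, -13.36). ∠LRN = 75.8° gives RN at -171.0° from the x-axis; with |RN| = 25.9, N = (-1.320, -17.41). Then |BN| = |N − B| = 21.03.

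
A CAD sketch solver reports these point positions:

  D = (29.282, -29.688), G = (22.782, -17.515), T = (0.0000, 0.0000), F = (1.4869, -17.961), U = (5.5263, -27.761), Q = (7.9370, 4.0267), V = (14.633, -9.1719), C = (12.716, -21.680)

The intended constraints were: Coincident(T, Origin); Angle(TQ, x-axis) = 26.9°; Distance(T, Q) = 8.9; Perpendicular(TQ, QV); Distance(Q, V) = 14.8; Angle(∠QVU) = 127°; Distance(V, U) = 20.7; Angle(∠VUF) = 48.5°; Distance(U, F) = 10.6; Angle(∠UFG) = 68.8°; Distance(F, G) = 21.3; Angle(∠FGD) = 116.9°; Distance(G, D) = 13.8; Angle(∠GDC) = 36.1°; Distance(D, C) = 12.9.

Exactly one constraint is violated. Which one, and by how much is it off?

Distance(D, C) = 12.9 — off by 5.50.

T = (0.00, 0.00) ✓; TQ at 26.90° ✓; |TQ| = 8.900 ✓; ∠(TQ, QV) = 90.00° ✓; |QV| = 14.80 ✓; ∠QVU = 127.0° ✓; |VU| = 20.70 ✓; ∠VUF = 48.50° ✓; |UF| = 10.60 ✓; ∠UFG = 68.80° ✓; |FG| = 21.30 ✓; ∠FGD = 116.9° ✓; |GD| = 13.80 ✓; ∠GDC = 36.10° ✓; |DC| = 18.40 ✗.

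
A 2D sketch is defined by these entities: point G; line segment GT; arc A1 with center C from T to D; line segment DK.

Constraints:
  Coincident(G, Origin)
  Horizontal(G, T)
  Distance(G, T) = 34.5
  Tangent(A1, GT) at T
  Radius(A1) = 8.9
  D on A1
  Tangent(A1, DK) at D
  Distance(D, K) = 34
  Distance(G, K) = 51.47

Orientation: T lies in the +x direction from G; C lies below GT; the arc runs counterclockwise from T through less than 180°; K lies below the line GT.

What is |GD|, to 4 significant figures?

27.30

G is at the origin; GT is horizontal with |GT| = 34.5 and T on the +x side, so T = (34.50, 0.000). Tangency of A1 to GT means the radius CT is perpendicular to GT, so C = T + (0, -8.9) = (34.50, -8.900). Since CD ⟂ DK (tangency), |CK| = √(8.9² + 34.0²) = 35.15 regardless of where D sits on A1. So K lies on both circle(G, 51.47) and circle(C, 35.15); the below-GT intersection is K = (27.70, -43.38). D is the foot of the tangent from K: D = (25.62, -9.445).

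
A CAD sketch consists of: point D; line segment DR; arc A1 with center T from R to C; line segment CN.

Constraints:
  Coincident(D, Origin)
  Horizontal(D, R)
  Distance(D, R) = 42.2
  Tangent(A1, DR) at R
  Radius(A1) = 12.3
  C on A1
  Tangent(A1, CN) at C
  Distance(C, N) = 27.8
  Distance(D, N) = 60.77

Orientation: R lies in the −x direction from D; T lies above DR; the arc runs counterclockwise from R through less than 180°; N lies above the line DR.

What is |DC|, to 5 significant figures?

35.795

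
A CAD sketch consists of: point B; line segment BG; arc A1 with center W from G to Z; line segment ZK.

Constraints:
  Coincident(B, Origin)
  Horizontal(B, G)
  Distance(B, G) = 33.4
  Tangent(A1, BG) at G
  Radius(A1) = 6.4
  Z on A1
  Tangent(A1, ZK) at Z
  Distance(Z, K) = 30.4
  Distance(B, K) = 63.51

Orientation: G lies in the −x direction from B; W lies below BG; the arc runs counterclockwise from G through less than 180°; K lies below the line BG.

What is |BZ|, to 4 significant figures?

38.21

Checks: |WZ| = 6.400 ✓; ∠(WZ, ZK) = 90.00° ✓; |ZK| = 30.40 ✓; |BK| = 63.51 ✓.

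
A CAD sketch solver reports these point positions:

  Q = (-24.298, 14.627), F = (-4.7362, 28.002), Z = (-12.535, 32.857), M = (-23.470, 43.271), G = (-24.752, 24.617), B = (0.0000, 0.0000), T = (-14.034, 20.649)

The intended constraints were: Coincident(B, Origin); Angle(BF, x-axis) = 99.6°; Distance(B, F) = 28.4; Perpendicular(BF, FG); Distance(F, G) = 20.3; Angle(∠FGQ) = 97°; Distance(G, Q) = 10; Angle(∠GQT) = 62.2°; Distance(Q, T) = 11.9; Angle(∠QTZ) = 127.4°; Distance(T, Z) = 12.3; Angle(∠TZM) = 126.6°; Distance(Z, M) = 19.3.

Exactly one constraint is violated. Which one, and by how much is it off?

Distance(Z, M) = 19.3 — off by 4.20.

B = (0.00, 0.00) ✓; BF at 99.60° ✓; |BF| = 28.40 ✓; ∠(BF, FG) = 90.00° ✓; |FG| = 20.30 ✓; ∠FGQ = 97.00° ✓; |GQ| = 10.00 ✓; ∠GQT = 62.20° ✓; |QT| = 11.90 ✓; ∠QTZ = 127.4° ✓; |TZ| = 12.30 ✓; ∠TZM = 126.6° ✓; |ZM| = 15.10 ✗.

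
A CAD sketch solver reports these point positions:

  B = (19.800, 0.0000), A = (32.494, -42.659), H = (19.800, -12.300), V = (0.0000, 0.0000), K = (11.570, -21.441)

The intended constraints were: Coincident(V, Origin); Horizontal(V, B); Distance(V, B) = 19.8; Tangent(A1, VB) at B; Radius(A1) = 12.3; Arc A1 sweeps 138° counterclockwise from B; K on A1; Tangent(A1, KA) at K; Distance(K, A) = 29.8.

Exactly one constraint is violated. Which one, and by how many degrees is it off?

Tangent(A1, KA) at K — off by 3.40°.

V = (0.00, 0.00) ✓; V.y = 0.00, B.y = 0.00 ✓; |VB| = 19.80 ✓; ∠(HB, BV) = 90.00° ✓; |HB| = 12.30 ✓; bearing(H→K) − bearing(H→B) = 138.0° ✓; |HK| = 12.30 ✓; ∠(HK, KA) = 93.40° ✗; |KA| = 29.80 ✓.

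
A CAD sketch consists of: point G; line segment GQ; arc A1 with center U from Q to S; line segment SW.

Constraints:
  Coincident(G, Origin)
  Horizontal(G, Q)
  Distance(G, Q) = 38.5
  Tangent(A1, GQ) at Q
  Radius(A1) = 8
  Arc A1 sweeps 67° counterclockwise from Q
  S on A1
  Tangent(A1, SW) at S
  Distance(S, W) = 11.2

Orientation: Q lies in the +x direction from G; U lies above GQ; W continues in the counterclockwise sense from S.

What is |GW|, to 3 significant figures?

52.5

On A1, Q sits at bearing -90° from U; a 67° counterclockwise sweep puts S at bearing -23°, so S = U + 8.0·(cos -23°, sin -23°) = (45.9, 4.87). Tangency of A1 to SW means the radius US is perpendicular to SW, so SW runs along (−sin -23°, cos -23°); with |SW| = 11.2, W = (50.2, 15.2). Then |GW| = |W − G| = 52.5.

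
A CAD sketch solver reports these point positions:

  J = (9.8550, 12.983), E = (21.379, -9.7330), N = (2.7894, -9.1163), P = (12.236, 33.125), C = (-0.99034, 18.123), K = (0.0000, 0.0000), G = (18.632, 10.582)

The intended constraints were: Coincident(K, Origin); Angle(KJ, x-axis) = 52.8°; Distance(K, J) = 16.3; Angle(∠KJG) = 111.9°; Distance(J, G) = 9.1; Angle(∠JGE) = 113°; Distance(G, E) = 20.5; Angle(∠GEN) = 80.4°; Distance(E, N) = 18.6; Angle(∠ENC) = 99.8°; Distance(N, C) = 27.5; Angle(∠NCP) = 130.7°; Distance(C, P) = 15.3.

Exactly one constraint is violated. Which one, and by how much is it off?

Distance(C, P) = 15.3 — off by 4.70.

K = (0.00, 0.00) ✓; KJ at 52.80° ✓; |KJ| = 16.30 ✓; ∠KJG = 111.9° ✓; |JG| = 9.099 ✓; ∠JGE = 113.0° ✓; |GE| = 20.50 ✓; ∠GEN = 80.40° ✓; |EN| = 18.60 ✓; ∠ENC = 99.80° ✓; |NC| = 27.50 ✓; ∠NCP = 130.7° ✓; |CP| = 20.00 ✗.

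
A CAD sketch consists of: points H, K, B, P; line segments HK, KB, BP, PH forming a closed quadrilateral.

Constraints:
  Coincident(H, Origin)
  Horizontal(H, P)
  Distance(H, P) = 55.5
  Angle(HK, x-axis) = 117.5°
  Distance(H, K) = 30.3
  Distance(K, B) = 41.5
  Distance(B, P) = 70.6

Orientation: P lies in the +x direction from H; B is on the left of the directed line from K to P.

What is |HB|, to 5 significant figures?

59.035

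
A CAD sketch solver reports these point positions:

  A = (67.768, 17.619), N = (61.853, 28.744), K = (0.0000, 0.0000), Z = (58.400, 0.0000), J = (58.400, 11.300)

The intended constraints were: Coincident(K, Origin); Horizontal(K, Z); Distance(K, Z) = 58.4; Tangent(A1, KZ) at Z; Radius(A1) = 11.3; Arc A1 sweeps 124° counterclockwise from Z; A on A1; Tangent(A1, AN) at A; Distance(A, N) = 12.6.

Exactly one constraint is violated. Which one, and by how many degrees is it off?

Tangent(A1, AN) at A — off by 6.00°.

K = (0.00, 0.00) ✓; K.y = 0.00, Z.y = 0.00 ✓; |KZ| = 58.40 ✓; ∠(JZ, ZK) = 90.00° ✓; |JZ| = 11.30 ✓; bearing(J→A) − bearing(J→Z) = 124.0° ✓; |JA| = 11.30 ✓; ∠(JA, AN) = 96.00° ✗; |AN| = 12.60 ✓.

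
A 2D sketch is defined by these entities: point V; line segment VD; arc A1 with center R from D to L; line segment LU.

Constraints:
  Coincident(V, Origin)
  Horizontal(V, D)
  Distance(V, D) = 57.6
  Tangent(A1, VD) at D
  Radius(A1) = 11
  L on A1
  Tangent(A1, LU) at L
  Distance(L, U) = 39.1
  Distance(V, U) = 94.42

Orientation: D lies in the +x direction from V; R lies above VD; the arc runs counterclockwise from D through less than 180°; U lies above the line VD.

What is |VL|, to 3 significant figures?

67.7

Checks: |RL| = 11.00 ✓; ∠(RL, LU) = 90.00° ✓; |LU| = 39.10 ✓; |VU| = 94.42 ✓.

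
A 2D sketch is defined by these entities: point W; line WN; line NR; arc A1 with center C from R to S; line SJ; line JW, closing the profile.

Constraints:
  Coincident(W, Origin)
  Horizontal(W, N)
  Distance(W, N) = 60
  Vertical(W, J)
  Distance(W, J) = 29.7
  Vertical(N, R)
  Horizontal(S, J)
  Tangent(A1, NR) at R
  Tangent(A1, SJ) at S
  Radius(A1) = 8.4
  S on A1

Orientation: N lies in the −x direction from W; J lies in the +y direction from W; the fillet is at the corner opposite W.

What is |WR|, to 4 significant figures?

63.67

The virtual corner opposite W is at (-60.00, 29.70). The tangent condition forces CR to be normal to NR and A1 meets SJ tangentially, so CS is at right angles to SJ, with radius 8.4, so the center C sits 8.4 in from both sides at C = (-51.60, 21.30). That places the tangent points at R = (-60.00, 21.30) on NR and S = (-51.60, 29.70) on SJ. Then |WR| = |R − W| = 63.67.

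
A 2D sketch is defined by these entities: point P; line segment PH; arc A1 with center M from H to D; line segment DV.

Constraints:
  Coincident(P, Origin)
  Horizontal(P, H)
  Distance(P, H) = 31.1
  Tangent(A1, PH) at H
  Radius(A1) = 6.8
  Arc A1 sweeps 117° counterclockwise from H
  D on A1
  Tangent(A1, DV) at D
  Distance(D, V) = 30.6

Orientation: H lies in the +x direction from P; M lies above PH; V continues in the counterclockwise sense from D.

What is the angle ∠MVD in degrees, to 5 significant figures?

12.529°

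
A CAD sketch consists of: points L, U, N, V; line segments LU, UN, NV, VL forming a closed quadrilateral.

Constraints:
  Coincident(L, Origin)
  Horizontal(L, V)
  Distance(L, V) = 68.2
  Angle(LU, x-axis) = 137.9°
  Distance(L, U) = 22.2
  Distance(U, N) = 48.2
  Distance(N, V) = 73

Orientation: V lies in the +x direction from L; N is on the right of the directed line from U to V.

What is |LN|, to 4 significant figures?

29.86

Checks: |UN| = 48.20 ✓; |NV| = 73.00 ✓.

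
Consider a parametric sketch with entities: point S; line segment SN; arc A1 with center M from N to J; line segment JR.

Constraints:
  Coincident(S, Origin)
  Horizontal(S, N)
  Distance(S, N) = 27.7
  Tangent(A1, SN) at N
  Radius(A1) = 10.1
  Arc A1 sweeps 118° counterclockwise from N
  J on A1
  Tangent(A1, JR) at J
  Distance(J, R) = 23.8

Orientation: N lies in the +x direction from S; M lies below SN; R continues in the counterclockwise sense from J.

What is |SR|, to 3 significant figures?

46.7

S is at the origin; SN is horizontal with |SN| = 27.7 and N on the +x side, so N = (27.7, 0.00). Tangency of A1 to SN means the radius MN is perpendicular to SN, so M = N + (0, -10.1) = (27.7, -10.1). On A1, N sits at bearing 90° from M; a 118° counterclockwise sweep puts J at bearing 208°, so J = M + 10.1·(cos 208°, sin 208°) = (18.8, -14.8). A1 meets JR tangentially, so MJ is at right angles to JR, so JR runs along (−sin 208°, cos 208°); with |JR| = 23.8, R = (30.0, -35.9). Then |SR| = |R − S| = 46.7.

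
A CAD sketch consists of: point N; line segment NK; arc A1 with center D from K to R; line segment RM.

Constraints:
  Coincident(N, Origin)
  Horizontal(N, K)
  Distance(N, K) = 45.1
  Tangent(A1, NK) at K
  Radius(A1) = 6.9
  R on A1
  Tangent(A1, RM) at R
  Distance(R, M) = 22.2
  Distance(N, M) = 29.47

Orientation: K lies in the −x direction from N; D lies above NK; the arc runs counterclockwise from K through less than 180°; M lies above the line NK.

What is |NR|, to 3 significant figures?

40.5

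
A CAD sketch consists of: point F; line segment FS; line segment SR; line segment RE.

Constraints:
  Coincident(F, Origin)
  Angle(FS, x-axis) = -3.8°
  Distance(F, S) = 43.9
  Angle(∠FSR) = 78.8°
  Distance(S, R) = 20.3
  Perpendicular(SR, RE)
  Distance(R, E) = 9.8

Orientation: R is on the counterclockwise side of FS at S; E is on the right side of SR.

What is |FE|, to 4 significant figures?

54.16

∠FSR = 78.8°, so SR runs at -3.8° + (180° − 78.8°) = 97.40° from the x-axis; with |SR| = 20.3, R = S + 20.3·(cos 97.40°, sin 97.40°) = (41.19, 17.22). SR is perpendicular to RE; with |RE| = 9.8 on the right of SR, E = R + 9.8·(0.9917, 0.1288) = (50.91, 18.48). Then |FE| = |E − F| = 54.16.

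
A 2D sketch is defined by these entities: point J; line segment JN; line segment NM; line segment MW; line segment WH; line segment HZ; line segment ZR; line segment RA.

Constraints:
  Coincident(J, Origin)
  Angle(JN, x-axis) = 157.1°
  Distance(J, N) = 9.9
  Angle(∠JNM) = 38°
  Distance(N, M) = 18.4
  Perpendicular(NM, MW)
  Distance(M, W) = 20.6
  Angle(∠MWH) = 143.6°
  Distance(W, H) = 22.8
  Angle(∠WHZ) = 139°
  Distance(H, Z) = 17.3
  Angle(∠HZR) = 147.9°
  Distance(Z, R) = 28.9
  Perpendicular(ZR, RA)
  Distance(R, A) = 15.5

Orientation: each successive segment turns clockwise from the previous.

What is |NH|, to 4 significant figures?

39.25

The perpendicularity gives MW at right angles to NM, so MW runs at -74.90°; with |MW| = 20.6, W = (14.01, -11.24). ∠MWH = 143.6° gives WH at -111.3° from the x-axis; with |WH| = 22.8, H = (5.729, -32.49). Then |NH| = |H − N| = 39.25.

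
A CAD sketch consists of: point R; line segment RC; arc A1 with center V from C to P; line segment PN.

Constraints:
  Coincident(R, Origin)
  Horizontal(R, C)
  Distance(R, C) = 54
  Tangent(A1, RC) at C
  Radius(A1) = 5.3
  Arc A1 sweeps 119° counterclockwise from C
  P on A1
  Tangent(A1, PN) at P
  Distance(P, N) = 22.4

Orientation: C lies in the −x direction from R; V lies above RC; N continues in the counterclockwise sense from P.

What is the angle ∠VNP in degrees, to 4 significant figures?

13.31°

R is at the origin; R and C share the same y with |RC| = 54.0 and C on the −x side, so C = (-54.00, 0.000). The tangent condition forces VC to be normal to RC, so V = C + (0, 5.3) = (-54.00, 5.300). On A1, C sits at bearing -90° from V; a 119° counterclockwise sweep puts P at bearing 29°, so P = V + 5.3·(cos 29°, sin 29°) = (-49.36, 7.869). Tangency of A1 to PN means the radius VP is perpendicular to PN, so PN runs along (−sin 29°, cos 29°); with |PN| = 22.4, N = (-60.22, 27.46). Then cos ∠VNP = NV·NP / (|NV||NP|), giving 13.31°.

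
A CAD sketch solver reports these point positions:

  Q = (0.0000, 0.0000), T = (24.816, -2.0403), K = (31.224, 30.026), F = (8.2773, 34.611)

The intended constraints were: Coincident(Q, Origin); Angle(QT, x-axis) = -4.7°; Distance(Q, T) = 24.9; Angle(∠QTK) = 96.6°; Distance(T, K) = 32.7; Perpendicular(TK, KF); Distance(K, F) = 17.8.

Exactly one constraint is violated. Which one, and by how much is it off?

Distance(K, F) = 17.8 — off by 5.60.

Q = (0.00, 0.00) ✓; QT at -4.700° ✓; |QT| = 24.90 ✓; ∠QTK = 96.60° ✓; |TK| = 32.70 ✓; ∠(TK, KF) = 90.00° ✓; |KF| = 23.40 ✗.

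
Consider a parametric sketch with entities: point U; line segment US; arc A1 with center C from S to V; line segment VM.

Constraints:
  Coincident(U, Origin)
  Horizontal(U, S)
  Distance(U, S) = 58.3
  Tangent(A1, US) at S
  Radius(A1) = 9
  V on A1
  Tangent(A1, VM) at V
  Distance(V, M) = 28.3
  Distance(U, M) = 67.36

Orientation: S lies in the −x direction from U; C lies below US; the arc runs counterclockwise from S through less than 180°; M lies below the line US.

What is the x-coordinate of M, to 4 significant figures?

-55.25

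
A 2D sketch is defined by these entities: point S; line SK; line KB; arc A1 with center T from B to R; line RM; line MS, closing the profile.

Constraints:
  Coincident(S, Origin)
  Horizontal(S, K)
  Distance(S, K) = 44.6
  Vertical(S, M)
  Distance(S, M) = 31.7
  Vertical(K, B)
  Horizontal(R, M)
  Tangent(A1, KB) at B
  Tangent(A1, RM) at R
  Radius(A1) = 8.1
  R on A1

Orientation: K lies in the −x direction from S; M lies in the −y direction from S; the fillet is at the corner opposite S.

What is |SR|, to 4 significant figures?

48.34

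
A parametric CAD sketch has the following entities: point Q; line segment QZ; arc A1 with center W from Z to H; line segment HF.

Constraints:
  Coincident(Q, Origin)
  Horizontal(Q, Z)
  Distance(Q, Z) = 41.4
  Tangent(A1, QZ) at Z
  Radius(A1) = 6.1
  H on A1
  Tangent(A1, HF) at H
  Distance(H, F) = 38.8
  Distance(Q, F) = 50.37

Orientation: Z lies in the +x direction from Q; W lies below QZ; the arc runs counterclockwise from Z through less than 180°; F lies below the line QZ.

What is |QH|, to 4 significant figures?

35.77

Q is at the origin; Q and Z share the same y with |QZ| = 41.4 and Z on the +x side, so Z = (41.40, 0.000). A1 meets QZ tangentially, so WZ is at right angles to QZ, so W = Z + (0, -6.1) = (41.40, -6.100). Since WH ⟂ HF (tangency), |WF| = √(6.1² + 38.8²) = 39.28 regardless of where H sits on A1. So F lies on both circle(Q, 50.37) and circle(W, 39.28); the below-QZ intersection is F = (26.88, -42.60). H is the foot of the tangent from F: H = (35.45, -4.753).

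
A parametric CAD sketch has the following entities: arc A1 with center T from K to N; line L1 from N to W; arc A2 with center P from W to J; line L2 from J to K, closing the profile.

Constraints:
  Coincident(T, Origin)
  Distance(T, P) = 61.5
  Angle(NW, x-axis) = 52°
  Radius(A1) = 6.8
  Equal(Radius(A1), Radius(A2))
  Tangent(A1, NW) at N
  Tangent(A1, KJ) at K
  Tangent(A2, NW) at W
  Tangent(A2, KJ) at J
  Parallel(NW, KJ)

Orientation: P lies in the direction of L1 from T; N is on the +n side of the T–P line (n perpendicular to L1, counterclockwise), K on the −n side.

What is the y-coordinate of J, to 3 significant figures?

44.3

Tangency of A1 to both parallel lines with radius 6.8 puts N and K at T ± 6.8·n: N = (-5.36, 4.19), K = (5.36, -4.19). Equal radii place W and J the same way about P: W = P + 6.8·n = (32.5, 52.6), J = P − 6.8·n = (43.2, 44.3). So J.y = 44.3.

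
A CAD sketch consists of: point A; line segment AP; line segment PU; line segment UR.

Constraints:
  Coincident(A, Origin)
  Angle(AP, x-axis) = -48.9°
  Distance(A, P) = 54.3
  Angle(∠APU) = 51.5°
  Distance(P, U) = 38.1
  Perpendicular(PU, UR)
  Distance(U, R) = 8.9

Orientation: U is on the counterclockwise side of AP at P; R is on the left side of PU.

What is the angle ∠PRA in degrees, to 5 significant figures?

95.859°

A is at the origin; AP runs at -48.9° with length 54.3, so P = 54.3·(cos -48.9°, sin -48.9°) = (35.695, -40.918). ∠APU = 51.5°, so PU runs at -48.9° + (180° − 51.5°) = 79.600° from the x-axis; with |PU| = 38.1, U = P + 38.1·(cos 79.600°, sin 79.600°) = (42.573, -3.4444). PU ⟂ UR; with |UR| = 8.9 on the left of PU, R = U + 8.9·(-0.98357, 0.18052) = (33.819, -1.8378). Then cos ∠PRA = RP·RA / (|RP||RA|), giving 95.859°.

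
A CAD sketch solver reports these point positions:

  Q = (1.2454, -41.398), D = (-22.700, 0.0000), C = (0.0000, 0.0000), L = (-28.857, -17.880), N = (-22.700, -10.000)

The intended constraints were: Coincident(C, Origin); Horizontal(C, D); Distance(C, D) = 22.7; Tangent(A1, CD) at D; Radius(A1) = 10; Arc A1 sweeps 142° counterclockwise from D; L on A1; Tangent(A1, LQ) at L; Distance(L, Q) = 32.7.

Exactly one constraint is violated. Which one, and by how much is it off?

Distance(L, Q) = 32.7 — off by 5.50.

C = (0.00, 0.00) ✓; C.y = 0.00, D.y = 0.00 ✓; |CD| = 22.70 ✓; ∠(ND, DC) = 90.00° ✓; |ND| = 10.00 ✓; bearing(N→L) − bearing(N→D) = 142.0° ✓; |NL| = 10.00 ✓; ∠(NL, LQ) = 90.00° ✓; |LQ| = 38.20 ✗.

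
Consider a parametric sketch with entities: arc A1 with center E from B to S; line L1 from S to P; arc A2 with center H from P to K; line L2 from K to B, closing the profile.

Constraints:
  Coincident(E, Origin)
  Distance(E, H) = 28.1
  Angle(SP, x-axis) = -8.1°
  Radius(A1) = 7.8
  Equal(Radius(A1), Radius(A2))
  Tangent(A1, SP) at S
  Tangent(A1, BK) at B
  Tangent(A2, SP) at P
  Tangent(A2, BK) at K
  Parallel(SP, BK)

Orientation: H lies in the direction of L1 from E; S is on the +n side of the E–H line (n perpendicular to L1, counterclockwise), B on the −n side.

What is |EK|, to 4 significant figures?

29.16

The slot axis is L1's direction at -8.1°, so u = (cos -8.1°, sin -8.1°) = (0.9900, -0.1409) and n = (−sin -8.1°, cos -8.1°) = (0.1409, 0.9900). E is at the origin and H lies 28.1 along u from E, so H = 28.1·u = (27.82, -3.959). Tangency of A1 to both parallel lines with radius 7.8 puts S and B at E ± 7.8·n: S = (1.099, 7.722), B = (-1.099, -7.722). Equal radii place P and K the same way about H: P = H + 7.8·n = (28.92, 3.763), K = H − 7.8·n = (26.72, -11.68). Then |EK| = |K − E| = 29.16.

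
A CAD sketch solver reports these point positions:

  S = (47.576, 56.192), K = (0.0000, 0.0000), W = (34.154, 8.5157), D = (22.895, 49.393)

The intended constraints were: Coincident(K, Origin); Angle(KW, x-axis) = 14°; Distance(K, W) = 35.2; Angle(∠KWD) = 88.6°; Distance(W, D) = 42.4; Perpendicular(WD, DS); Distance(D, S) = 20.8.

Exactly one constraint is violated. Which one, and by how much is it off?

Distance(D, S) = 20.8 — off by 4.80.

K = (0.00, 0.00) ✓; KW at 14.00° ✓; |KW| = 35.20 ✓; ∠KWD = 88.60° ✓; |WD| = 42.40 ✓; ∠(WD, DS) = 90.00° ✓; |DS| = 25.60 ✗.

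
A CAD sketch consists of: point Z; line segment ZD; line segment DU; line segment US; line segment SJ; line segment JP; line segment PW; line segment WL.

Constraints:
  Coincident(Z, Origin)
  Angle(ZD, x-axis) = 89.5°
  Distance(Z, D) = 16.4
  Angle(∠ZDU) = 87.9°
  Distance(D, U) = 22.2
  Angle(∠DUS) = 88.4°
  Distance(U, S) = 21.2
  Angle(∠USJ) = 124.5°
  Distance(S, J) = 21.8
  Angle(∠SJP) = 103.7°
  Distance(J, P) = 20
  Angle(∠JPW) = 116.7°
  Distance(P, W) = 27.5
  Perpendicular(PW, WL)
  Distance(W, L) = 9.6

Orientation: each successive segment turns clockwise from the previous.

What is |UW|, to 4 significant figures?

26.48

∠SJP = 103.7° gives JP at 134.0° from the x-axis; with |JP| = 20.0, P = (-11.95, -2.363). ∠JPW = 116.7° gives PW at 70.70° from the x-axis; with |PW| = 27.5, W = (-2.858, 23.59). Then |UW| = |W − U| = 26.48.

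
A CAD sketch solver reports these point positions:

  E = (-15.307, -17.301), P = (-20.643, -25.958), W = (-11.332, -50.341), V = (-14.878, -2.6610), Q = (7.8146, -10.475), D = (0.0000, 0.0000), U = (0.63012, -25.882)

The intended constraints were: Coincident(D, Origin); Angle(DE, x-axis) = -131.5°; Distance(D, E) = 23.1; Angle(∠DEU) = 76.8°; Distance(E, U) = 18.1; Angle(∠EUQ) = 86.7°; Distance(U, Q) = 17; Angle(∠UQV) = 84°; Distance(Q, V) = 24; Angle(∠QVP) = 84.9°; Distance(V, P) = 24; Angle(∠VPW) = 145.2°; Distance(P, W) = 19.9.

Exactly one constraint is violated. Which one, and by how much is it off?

Distance(P, W) = 19.9 — off by 6.20.

D = (0.00, 0.00) ✓; DE at -131.5° ✓; |DE| = 23.10 ✓; ∠DEU = 76.80° ✓; |EU| = 18.10 ✓; ∠EUQ = 86.70° ✓; |UQ| = 17.00 ✓; ∠UQV = 84.00° ✓; |QV| = 24.00 ✓; ∠QVP = 84.90° ✓; |VP| = 24.00 ✓; ∠VPW = 145.2° ✓; |PW| = 26.10 ✗.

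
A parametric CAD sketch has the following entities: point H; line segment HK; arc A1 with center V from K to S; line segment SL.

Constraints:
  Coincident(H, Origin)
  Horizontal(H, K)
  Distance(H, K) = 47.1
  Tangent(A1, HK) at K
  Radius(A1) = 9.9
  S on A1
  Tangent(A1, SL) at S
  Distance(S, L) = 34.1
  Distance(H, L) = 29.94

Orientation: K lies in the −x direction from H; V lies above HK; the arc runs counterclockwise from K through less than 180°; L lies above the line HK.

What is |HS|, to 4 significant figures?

40.48

H is at the origin; HK is horizontal with |HK| = 47.1 and K on the −x side, so K = (-47.10, 0.000). A1 meets HK tangentially, so VK is at right angles to HK, so V = K + (0, 9.9) = (-47.10, 9.900). Since VS ⟂ SL (tangency), |VL| = √(9.9² + 34.1²) = 35.51 regardless of where S sits on A1. So L lies on both circle(H, 29.94) and circle(V, 35.51); the above-HK intersection is L = (-15.31, 25.73). S is the foot of the tangent from L: S = (-40.39, 2.620).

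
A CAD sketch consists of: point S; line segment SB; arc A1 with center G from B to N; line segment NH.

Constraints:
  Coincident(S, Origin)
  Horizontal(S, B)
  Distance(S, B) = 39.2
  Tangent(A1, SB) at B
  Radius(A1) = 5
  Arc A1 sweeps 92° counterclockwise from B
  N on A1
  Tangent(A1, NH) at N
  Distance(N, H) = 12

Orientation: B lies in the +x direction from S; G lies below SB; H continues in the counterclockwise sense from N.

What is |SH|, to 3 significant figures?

38.6

S is at the origin; S and B share the same y with |SB| = 39.2 and B on the +x side, so B = (39.2, 0.00). The tangent condition forces GB to be normal to SB, so G = B + (0, -5) = (39.2, -5.00). On A1, B sits at bearing 90° from G; a 92° counterclockwise sweep puts N at bearing 182°, so N = G + 5.0·(cos 182°, sin 182°) = (34.2, -5.17). The tangent condition forces GN to be normal to NH, so NH runs along (−sin 182°, cos 182°); with |NH| = 12.0, H = (34.6, -17.2). Then |SH| = |H − S| = 38.6.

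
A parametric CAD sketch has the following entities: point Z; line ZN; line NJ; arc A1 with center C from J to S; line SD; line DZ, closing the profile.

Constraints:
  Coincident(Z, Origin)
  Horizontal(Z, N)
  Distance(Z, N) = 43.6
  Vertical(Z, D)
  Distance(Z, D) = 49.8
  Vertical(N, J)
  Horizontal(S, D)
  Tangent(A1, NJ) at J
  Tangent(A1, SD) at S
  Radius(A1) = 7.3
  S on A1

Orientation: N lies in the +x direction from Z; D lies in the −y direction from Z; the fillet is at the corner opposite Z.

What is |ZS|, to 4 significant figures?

61.63

Z is at the origin; Z and N share the same y with |ZN| = 43.6 and N on the +x side, so N = (43.60, 0.000). ZD is vertical with |ZD| = 49.8 and D on the −y side, so D = (0.000, -49.80). The virtual corner opposite Z is at (43.60, -49.80). Tangency of A1 to NJ means the radius CJ is perpendicular to NJ and tangency of A1 to SD means the radius CS is perpendicular to SD, with radius 7.3, so the center C sits 7.3 in from both sides at C = (36.30, -42.50). That places the tangent points at J = (43.60, -42.50) on NJ and S = (36.30, -49.80) on SD. Then |ZS| = |S − Z| = 61.63.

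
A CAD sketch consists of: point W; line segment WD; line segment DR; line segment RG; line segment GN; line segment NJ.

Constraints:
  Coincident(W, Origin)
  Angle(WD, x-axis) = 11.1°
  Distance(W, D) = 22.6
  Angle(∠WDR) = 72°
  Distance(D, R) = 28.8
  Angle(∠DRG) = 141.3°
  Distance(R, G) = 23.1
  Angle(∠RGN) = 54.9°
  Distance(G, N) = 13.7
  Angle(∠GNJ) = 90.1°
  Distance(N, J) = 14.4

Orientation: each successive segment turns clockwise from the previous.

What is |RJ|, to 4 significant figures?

4.521

W is at the origin; WD runs at 11.1° with length 22.6, so D = (22.18, 4.351). ∠WDR = 72.0° gives DR at -96.90° from the x-axis; with |DR| = 28.8, R = (18.72, -24.24). ∠DRG = 141.3° gives RG at -135.6° from the x-axis; with |RG| = 23.1, G = (2.213, -40.40). ∠RGN = 54.9° gives GN at 99.30° from the x-axis; with |GN| = 13.7, N = (-0.001018, -26.88). ∠GNJ = 90.1° gives NJ at 9.400° from the x-axis; with |NJ| = 14.4, J = (14.21, -24.53). Then |RJ| = |J − R| = 4.521.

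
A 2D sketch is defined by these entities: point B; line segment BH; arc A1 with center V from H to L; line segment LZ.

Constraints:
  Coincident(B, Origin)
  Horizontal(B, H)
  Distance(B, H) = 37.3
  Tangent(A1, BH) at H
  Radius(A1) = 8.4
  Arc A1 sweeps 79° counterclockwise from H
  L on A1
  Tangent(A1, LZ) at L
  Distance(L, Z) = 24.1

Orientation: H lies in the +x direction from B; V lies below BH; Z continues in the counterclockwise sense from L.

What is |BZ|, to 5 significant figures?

39.058

B is at the origin; B and H share the same y with |BH| = 37.3 and H on the +x side, so H = (37.300, 0.0000). A1 meets BH tangentially, so VH is at right angles to BH, so V = H + (0, -8.4) = (37.300, -8.4000). On A1, H sits at bearing 90° from V; a 79° counterclockwise sweep puts L at bearing 169°, so L = V + 8.4·(cos 169°, sin 169°) = (29.054, -6.7972). The tangent condition forces VL to be normal to LZ, so LZ runs along (−sin 169°, cos 169°); with |LZ| = 24.1, Z = (24.456, -30.454). Then |BZ| = |Z − B| = 39.058.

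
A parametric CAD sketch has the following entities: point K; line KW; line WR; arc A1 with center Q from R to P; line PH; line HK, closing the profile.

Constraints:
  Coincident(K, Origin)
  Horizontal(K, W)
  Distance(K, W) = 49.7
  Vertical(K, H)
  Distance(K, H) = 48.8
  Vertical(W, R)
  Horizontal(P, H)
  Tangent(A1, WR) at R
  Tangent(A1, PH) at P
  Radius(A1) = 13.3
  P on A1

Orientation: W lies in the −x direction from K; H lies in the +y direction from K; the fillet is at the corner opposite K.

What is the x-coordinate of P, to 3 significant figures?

-36.4

K is at the origin; KW is horizontal with |KW| = 49.7 and W on the −x side, so W = (-49.7, 0.00). K and H share the same x with |KH| = 48.8 and H on the +y side, so H = (0.00, 48.8). The virtual corner opposite K is at (-49.7, 48.8). The tangent condition forces QR to be normal to WR and since A1 is tangent to PH there, QP ⟂ PH, with radius 13.3, so the center Q sits 13.3 in from both sides at Q = (-36.4, 35.5). That places the tangent points at R = (-49.7, 35.5) on WR and P = (-36.4, 48.8) on PH. So P.x = -36.4.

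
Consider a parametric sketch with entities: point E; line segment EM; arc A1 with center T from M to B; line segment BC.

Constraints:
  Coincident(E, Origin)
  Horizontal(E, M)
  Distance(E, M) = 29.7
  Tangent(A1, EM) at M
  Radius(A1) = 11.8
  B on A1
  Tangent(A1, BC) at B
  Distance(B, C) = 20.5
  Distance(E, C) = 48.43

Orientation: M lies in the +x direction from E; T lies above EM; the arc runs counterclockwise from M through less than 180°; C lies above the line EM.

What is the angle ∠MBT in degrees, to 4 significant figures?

34.39°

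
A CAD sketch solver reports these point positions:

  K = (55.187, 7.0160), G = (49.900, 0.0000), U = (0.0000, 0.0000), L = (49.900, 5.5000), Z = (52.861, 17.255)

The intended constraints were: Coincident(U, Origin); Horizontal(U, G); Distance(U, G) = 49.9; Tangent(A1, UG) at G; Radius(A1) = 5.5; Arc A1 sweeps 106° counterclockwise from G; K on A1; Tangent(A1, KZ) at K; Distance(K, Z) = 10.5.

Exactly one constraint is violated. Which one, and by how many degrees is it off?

Tangent(A1, KZ) at K — off by 3.20°.

U = (0.00, 0.00) ✓; U.y = 0.00, G.y = 0.00 ✓; |UG| = 49.90 ✓; ∠(LG, GU) = 90.00° ✓; |LG| = 5.500 ✓; bearing(L→K) − bearing(L→G) = 106.0° ✓; |LK| = 5.500 ✓; ∠(LK, KZ) = 93.20° ✗; |KZ| = 10.50 ✓.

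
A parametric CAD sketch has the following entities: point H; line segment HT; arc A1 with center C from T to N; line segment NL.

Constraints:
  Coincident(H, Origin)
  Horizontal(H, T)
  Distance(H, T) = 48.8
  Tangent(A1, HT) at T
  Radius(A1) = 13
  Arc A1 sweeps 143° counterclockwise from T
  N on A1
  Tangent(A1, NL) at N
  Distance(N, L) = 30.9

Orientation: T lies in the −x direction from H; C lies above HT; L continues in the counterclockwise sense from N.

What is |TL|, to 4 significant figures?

45.24

On A1, T sits at bearing -90° from C; a 143° counterclockwise sweep puts N at bearing 53°, so N = C + 13.0·(cos 53°, sin 53°) = (-40.98, 23.38). Since A1 is tangent to NL there, CN ⟂ NL, so NL runs along (−sin 53°, cos 53°); with |NL| = 30.9, L = (-65.65, 41.98). Then |TL| = |L − T| = 45.24.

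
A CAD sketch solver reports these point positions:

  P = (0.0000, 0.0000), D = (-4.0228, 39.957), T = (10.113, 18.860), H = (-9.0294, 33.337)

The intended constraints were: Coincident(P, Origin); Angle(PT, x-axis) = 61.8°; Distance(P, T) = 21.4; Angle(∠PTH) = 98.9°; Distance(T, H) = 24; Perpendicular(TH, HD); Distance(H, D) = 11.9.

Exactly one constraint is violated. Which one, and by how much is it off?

Distance(H, D) = 11.9 — off by 3.60.

P = (0.00, 0.00) ✓; PT at 61.80° ✓; |PT| = 21.40 ✓; ∠PTH = 98.90° ✓; |TH| = 24.00 ✓; ∠(TH, HD) = 90.00° ✓; |HD| = 8.300 ✗.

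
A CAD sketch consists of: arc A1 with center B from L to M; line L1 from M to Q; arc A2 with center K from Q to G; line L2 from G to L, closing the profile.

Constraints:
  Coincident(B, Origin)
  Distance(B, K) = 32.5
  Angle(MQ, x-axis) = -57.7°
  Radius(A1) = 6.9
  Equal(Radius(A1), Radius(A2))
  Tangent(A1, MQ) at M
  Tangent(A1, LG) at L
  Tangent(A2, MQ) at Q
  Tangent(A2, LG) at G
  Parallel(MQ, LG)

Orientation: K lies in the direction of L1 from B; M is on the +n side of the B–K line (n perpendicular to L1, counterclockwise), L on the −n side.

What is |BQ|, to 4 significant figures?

33.22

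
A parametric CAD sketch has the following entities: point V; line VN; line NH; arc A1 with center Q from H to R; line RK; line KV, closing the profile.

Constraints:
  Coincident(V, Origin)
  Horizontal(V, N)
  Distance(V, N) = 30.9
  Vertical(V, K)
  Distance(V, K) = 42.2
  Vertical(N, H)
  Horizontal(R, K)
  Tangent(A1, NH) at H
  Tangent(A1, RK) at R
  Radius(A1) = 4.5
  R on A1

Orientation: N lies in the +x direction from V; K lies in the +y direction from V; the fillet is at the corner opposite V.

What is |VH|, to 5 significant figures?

48.745

V is at the origin; V and N share the same y with |VN| = 30.9 and N on the +x side, so N = (30.900, 0.0000). VK is vertical with |VK| = 42.2 and K on the +y side, so K = (0.0000, 42.200). The virtual corner opposite V is at (30.900, 42.200). The tangent condition forces QH to be normal to NH and since A1 is tangent to RK there, QR ⟂ RK, with radius 4.5, so the center Q sits 4.5 in from both sides at Q = (26.400, 37.700). That places the tangent points at H = (30.900, 37.700) on NH and R = (26.400, 42.200) on RK. Then |VH| = |H − V| = 48.745.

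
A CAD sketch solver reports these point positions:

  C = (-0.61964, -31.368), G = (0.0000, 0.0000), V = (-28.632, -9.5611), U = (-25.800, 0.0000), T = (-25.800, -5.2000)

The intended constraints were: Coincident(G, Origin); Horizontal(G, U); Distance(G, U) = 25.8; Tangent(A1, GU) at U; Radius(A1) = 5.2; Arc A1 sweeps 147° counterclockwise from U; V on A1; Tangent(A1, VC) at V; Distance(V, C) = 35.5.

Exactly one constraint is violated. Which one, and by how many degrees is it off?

Tangent(A1, VC) at V — off by 4.90°.

G = (0.00, 0.00) ✓; G.y = 0.00, U.y = 0.00 ✓; |GU| = 25.80 ✓; ∠(TU, UG) = 90.00° ✓; |TU| = 5.200 ✓; bearing(T→V) − bearing(T→U) = 147.0° ✓; |TV| = 5.200 ✓; ∠(TV, VC) = 94.90° ✗; |VC| = 35.50 ✓.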